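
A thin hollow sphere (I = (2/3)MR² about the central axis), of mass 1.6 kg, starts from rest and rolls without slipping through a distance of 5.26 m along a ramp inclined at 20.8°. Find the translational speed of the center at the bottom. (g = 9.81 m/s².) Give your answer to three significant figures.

v ≈ 4.69 m/s

For this body I = (2/3)MR², i.e. k = I/(MR²) = 2/3.
The rolling condition ω = v/R makes the rotational term ½I(v/R)² = ½kMv², so KE_total = ½(1+k)Mv² = (5/6)Mv².
The vertical drop is h = L sinθ = 5.26 × sin20.8° = 1.868 m.
Setting Mgh = (5/6)Mv² gives v = √(2gh/(1+k)) = √(2·9.81·1.868/1.667) ≈ 4.69 m/s.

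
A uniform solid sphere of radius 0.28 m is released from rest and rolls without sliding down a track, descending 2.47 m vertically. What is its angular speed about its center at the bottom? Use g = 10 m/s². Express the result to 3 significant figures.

With I = (2/5)MR², the ratio k = I/(MR²) is 0.4.
Pure rolling means v = ωR; then KE = ½Mv² + ½I(v/R)² = ½(1+k)Mv² = (7/10)Mv².
Energy conservation Mgh = ½(1+k)Mv² gives v = √(2gh/(1+k)) = √(2 × 10 × 2.47 / 1.4) = 5.94 m/s.
The angular speed follows from ω = v/R = 5.94/0.28 ≈ 21.2 rad/s.

ω ≈ 21.2 rad/s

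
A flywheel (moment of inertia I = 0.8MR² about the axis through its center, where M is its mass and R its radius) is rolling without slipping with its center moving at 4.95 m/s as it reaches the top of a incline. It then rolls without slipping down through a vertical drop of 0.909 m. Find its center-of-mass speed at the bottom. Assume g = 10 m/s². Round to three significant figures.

v ≈ 5.88 m/s

With I = 0.8MR², the ratio k = I/(MR²) is 0.8.
Pure rolling means v = ωR; then KE = ½Mv² + ½I(v/R)² = ½(1+k)Mv² = (9/10)Mv².
Energy conservation: (9/10)Mv₀² + Mgh = (9/10)Mv², so v² = v₀² + 2gh/(1+k).
v = √(4.95² + 2×10×0.909/1.8) = √34.6 ≈ 5.88 m/s.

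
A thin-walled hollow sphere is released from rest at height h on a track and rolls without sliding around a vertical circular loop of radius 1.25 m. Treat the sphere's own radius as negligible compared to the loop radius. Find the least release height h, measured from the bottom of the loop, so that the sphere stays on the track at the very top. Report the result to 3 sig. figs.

h_min ≈ 3.54 m

With I = (2/3)MR², the ratio k = I/(MR²) is 2/3.
At the top of the loop, the minimum-contact condition is Mg = Mv_top²/r, so v_top² = gr.
With ω = v/R, the kinetic energy at speed v is ½(1+k)Mv² = (5/6)Mv².
Energy conservation from release (height h) to the top (height 2r): Mgh = Mg(2r) + (5/6)M·gr.
Thus h_min = 2r + (1+k)r/2 = r(2 + 1.667/2) = 1.25 × 2.833 ≈ 3.54 m.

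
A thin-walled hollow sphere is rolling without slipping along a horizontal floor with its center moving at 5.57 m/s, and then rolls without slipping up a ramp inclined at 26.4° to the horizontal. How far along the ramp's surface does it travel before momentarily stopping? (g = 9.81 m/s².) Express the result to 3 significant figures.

For this body I = (2/3)MR², i.e. k = I/(MR²) = 2/3.
Pure rolling means v = ωR; then KE = ½Mv² + ½I(v/R)² = ½(1+k)Mv² = (5/6)Mv².
Setting this equal to Mgh gives the vertical rise h = (1+k)v₀²/(2g) = 1.667×5.57²/(2×9.81) = 2.635 m.
Along the incline, d = h/sinθ = 2.635/sin26.4° ≈ 5.93 m.

d ≈ 5.93 m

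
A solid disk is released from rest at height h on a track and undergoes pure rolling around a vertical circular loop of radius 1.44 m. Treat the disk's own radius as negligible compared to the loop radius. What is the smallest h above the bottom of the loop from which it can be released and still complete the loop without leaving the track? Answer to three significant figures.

Here I = (1/2)MR², so the shape factor k = I/(MR²) = 0.5.
At the top of the loop, the minimum-contact condition is Mg = Mv_top²/r, so v_top² = gr.
With ω = v/R, the kinetic energy at speed v is ½(1+k)Mv² = (3/4)Mv².
Energy conservation from release (height h) to the top (height 2r): Mgh = Mg(2r) + (3/4)M·gr.
Thus h_min = 2r + (1+k)r/2 = r(2 + 1.5/2) = 1.44 × 2.75 ≈ 3.96 m.

h_min ≈ 3.96 m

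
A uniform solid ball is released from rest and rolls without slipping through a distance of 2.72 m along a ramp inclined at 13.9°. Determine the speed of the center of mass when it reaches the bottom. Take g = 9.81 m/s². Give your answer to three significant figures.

v ≈ 3.03 m/s

With I = (2/5)MR², the ratio k = I/(MR²) is 0.4.
The rolling condition ω = v/R makes the rotational term ½I(v/R)² = ½kMv², so KE_total = ½(1+k)Mv² = (7/10)Mv².
The vertical drop is h = L sinθ = 2.72 × sin13.9° = 0.6534 m.
Setting Mgh = (7/10)Mv² gives v = √(2gh/(1+k)) = √(2·9.81·0.6534/1.4) ≈ 3.03 m/s.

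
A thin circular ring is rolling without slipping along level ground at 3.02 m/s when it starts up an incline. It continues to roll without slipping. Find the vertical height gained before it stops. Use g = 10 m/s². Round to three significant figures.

For this body I = MR², i.e. k = I/(MR²) = 1.
The rolling condition ω = v/R makes the rotational term ½I(v/R)² = ½kMv², so KE_total = ½(1+k)Mv² = Mv².
At the top the kinetic energy is zero, so Mv₀² = Mgh.
Thus h = (1+k)v₀²/(2g) = 2 × 3.02² / (2 × 10) ≈ 0.912 m.

h ≈ 0.912 m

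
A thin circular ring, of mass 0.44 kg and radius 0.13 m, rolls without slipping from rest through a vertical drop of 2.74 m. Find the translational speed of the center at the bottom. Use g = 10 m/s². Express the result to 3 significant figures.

v ≈ 5.23 m/s

For this body I = MR², i.e. k = I/(MR²) = 1.
Pure rolling means v = ωR; then KE = ½Mv² + ½I(v/R)² = ½(1+k)Mv² = Mv².
Setting Mgh = Mv² gives v = √(2gh/(1+k)) = √(2·10·2.74/2) ≈ 5.23 m/s.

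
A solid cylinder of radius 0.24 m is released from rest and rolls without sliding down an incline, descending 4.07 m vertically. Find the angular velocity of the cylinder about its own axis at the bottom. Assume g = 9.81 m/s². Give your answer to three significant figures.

ω ≈ 30.4 rad/s

The moment of inertia is (1/2)MR², giving k ≡ I/(MR²) = 0.5.
Pure rolling means v = ωR; then KE = ½Mv² + ½I(v/R)² = ½(1+k)Mv² = (3/4)Mv².
Energy conservation Mgh = ½(1+k)Mv² gives v = √(2gh/(1+k)) = √(2 × 9.81 × 4.07 / 1.5) = 7.296 m/s.
Then ω = v/R = 7.296 / 0.24 ≈ 30.4 rad/s.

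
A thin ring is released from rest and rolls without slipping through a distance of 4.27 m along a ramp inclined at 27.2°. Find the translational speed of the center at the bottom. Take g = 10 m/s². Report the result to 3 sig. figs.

v ≈ 4.42 m/s

For this body I = MR², i.e. k = I/(MR²) = 1.
Since it rolls without slipping, ω = v/R and KE = ½Mv² + ½Iω² = ½(1+k)Mv² = Mv².
The vertical drop is h = L sinθ = 4.27 × sin27.2° = 1.952 m.
Setting Mgh = Mv² gives v = √(2gh/(1+k)) = √(2·10·1.952/2) ≈ 4.42 m/s.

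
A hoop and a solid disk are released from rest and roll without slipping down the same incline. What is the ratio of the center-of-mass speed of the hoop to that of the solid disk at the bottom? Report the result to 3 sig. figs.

Each satisfies Mgh = ½(1+k)Mv² with k = I/(MR²), so v ∝ 1/√(1+k).
For the hoop k = 1; for the solid disk k = 0.5.
v₁/v₂ = √((1+k₂)/(1+k₁)) = √(1.5/2) ≈ 0.866.

v_ratio ≈ 0.866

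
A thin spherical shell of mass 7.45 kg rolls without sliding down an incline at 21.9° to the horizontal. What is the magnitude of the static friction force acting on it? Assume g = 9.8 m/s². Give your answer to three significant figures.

The moment of inertia is (2/3)MR², giving k ≡ I/(MR²) = 2/3.
Along the incline Mg sinθ − f = Ma, and torque about the center fR = Iα = kMR²(a/R) gives f = kMa.
Combining, a = g sinθ/(1+k) and f = kMa = kMg sinθ/(1+k).
f = (2/3) × 7.45 × 9.8 × sin21.9° / 1.667 ≈ 10.9 N.

f ≈ 10.9 N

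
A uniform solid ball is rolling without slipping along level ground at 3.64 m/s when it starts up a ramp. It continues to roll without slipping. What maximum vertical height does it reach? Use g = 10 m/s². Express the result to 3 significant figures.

h ≈ 0.927 m

For this body I = (2/5)MR², i.e. k = I/(MR²) = 0.4.
Pure rolling means v = ωR; then KE = ½Mv² + ½I(v/R)² = ½(1+k)Mv² = (7/10)Mv².
At the top the kinetic energy is zero, so (7/10)Mv₀² = Mgh.
Thus h = (1+k)v₀²/(2g) = 1.4 × 3.64² / (2 × 10) ≈ 0.927 m.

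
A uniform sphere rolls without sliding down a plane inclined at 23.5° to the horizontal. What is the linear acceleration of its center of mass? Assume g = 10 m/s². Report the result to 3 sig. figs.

a ≈ 2.85 m/s²

Here I = (2/5)MR², so the shape factor k = I/(MR²) = 0.4.
Along the incline Mg sinθ − f = Ma, and torque about the center fR = Iα = kMR²(a/R) gives f = kMa.
Eliminating f: Mg sinθ = (1+k)Ma, so a = g sinθ/(1+k) = 10 × sin23.5° / 1.4 ≈ 2.85 m/s².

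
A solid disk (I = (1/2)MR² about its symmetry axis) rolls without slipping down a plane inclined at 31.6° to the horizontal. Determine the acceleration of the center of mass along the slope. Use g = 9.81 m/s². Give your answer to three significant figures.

For this body I = (1/2)MR², i.e. k = I/(MR²) = 0.5.
Newton's second law down the slope: Mg sinθ − f = Ma. The torque equation fR = Iα (with α = a/R) gives f = kMa.
Eliminating f: Mg sinθ = (1+k)Ma, so a = g sinθ/(1+k) = 9.81 × sin31.6° / 1.5 ≈ 3.43 m/s².

a ≈ 3.43 m/s²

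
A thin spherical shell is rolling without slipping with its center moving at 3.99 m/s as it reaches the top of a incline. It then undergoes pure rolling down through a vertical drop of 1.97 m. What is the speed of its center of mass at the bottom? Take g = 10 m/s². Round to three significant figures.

With I = (2/3)MR², the ratio k = I/(MR²) is 2/3.
Rolling without slipping gives ω = v/R, so the total kinetic energy is ½Mv² + ½Iω² = ½(1+k)Mv² = (5/6)Mv².
Conserving energy between top and bottom: (5/6)Mv² = (5/6)Mv₀² + Mgh, hence v² = v₀² + 2gh/(1+k).
v = √(3.99² + 2×10×1.97/1.667) = √39.56 ≈ 6.29 m/s.

v ≈ 6.29 m/s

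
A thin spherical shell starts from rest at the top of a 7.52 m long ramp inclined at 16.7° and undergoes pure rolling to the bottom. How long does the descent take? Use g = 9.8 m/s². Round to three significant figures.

The moment of inertia is (2/3)MR², giving k ≡ I/(MR²) = 2/3.
Newton's second law down the slope: Mg sinθ − f = Ma. The torque equation fR = Iα (with α = a/R) gives f = kMa.
Hence a = g sinθ/(1+k) = 9.8×sin16.7°/1.667 = 1.69 m/s².
With constant a from rest, t = √(2L/a) = √(2·7.52/1.69) ≈ 2.98 s.

t ≈ 2.98 s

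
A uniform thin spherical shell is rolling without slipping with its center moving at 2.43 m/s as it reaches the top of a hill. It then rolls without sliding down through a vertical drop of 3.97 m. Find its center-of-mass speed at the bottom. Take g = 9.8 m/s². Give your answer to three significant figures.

v ≈ 7.25 m/s

With I = (2/3)MR², the ratio k = I/(MR²) is 2/3.
The rolling condition ω = v/R makes the rotational term ½I(v/R)² = ½kMv², so KE_total = ½(1+k)Mv² = (5/6)Mv².
Energy conservation: (5/6)Mv₀² + Mgh = (5/6)Mv², so v² = v₀² + 2gh/(1+k).
v = √(2.43² + 2×9.8×3.97/1.667) = √52.59 ≈ 7.25 m/s.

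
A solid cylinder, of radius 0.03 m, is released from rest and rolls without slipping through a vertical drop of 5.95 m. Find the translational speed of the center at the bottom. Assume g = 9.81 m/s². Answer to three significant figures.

Here I = (1/2)MR², so the shape factor k = I/(MR²) = 0.5.
Rolling without slipping gives ω = v/R, so the total kinetic energy is ½Mv² + ½Iω² = ½(1+k)Mv² = (3/4)Mv².
Setting Mgh = (3/4)Mv² gives v = √(2gh/(1+k)) = √(2·9.81·5.95/1.5) ≈ 8.82 m/s.

v ≈ 8.82 m/s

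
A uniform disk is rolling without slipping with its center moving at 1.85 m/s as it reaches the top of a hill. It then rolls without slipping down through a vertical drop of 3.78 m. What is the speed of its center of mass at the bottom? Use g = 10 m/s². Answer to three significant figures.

Here I = (1/2)MR², so the shape factor k = I/(MR²) = 0.5.
The rolling condition ω = v/R makes the rotational term ½I(v/R)² = ½kMv², so KE_total = ½(1+k)Mv² = (3/4)Mv².
Conserving energy between top and bottom: (3/4)Mv² = (3/4)Mv₀² + Mgh, hence v² = v₀² + 2gh/(1+k).
v = √(1.85² + 2×10×3.78/1.5) = √53.82 ≈ 7.34 m/s.

v ≈ 7.34 m/s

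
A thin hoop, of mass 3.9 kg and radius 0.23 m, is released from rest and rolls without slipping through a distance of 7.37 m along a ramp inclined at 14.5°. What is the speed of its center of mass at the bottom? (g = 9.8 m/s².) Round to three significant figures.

With I = MR², the ratio k = I/(MR²) is 1.
Pure rolling means v = ωR; then KE = ½Mv² + ½I(v/R)² = ½(1+k)Mv² = Mv².
The vertical drop is h = L sinθ = 7.37 × sin14.5° = 1.845 m.
Setting Mgh = Mv² gives v = √(2gh/(1+k)) = √(2·9.8·1.845/2) ≈ 4.25 m/s.

v ≈ 4.25 m/s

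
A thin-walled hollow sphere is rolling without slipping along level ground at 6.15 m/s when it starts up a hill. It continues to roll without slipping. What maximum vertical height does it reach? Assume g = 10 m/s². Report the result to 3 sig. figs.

h ≈ 3.15 m

For this body I = (2/3)MR², i.e. k = I/(MR²) = 2/3.
Rolling without slipping gives ω = v/R, so the total kinetic energy is ½Mv² + ½Iω² = ½(1+k)Mv² = (5/6)Mv².
At the top the kinetic energy is zero, so (5/6)Mv₀² = Mgh.
Thus h = (1+k)v₀²/(2g) = 1.667 × 6.15² / (2 × 10) ≈ 3.15 m.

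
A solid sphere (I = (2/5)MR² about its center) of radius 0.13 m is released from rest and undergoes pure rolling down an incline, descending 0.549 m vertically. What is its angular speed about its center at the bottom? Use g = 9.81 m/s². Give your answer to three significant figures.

With I = (2/5)MR², the ratio k = I/(MR²) is 0.4.
Since it rolls without slipping, ω = v/R and KE = ½Mv² + ½Iω² = ½(1+k)Mv² = (7/10)Mv².
Energy conservation Mgh = ½(1+k)Mv² gives v = √(2gh/(1+k)) = √(2 × 9.81 × 0.549 / 1.4) = 2.774 m/s.
Then ω = v/R = 2.774 / 0.13 ≈ 21.3 rad/s.

ω ≈ 21.3 rad/s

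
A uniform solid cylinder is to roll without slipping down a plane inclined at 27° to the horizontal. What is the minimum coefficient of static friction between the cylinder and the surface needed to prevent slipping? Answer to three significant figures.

With I = (1/2)MR², the ratio k = I/(MR²) is 0.5.
Newton's second law down the slope: Mg sinθ − f = Ma. The torque equation fR = Iα (with α = a/R) gives f = kMa.
These give a = g sinθ/(1+k) and the required friction f = kMg sinθ/(1+k).
The normal force is N = Mg cosθ, so μ_min = f/N = k tanθ/(1+k).
μ_min = 0.5 × tan27° / 1.5 ≈ 0.170.

μ_min ≈ 0.170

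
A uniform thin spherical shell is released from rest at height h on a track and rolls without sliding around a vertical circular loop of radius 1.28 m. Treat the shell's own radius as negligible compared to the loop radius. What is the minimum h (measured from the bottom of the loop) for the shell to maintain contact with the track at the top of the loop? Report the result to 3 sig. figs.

h_min ≈ 3.63 m

Here I = (2/3)MR², so the shape factor k = I/(MR²) = 2/3.
At the top of the loop, the minimum-contact condition is Mg = Mv_top²/r, so v_top² = gr.
With ω = v/R, the kinetic energy at speed v is ½(1+k)Mv² = (5/6)Mv².
Energy conservation from release (height h) to the top (height 2r): Mgh = Mg(2r) + (5/6)M·gr.
Thus h_min = 2r + (1+k)r/2 = r(2 + 1.667/2) = 1.28 × 2.833 ≈ 3.63 m.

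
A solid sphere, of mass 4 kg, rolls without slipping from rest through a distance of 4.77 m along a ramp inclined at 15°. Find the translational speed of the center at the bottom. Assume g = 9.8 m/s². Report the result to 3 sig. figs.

The moment of inertia is (2/5)MR², giving k ≡ I/(MR²) = 0.4.
Rolling without slipping gives ω = v/R, so the total kinetic energy is ½Mv² + ½Iω² = ½(1+k)Mv² = (7/10)Mv².
The vertical drop is h = L sinθ = 4.77 × sin15° = 1.235 m.
Energy conservation: Mgh = (7/10)Mv², so v = √(2gh/(1+k)) = √(2 × 9.8 × 1.235 / 1.4) ≈ 4.16 m/s.

v ≈ 4.16 m/s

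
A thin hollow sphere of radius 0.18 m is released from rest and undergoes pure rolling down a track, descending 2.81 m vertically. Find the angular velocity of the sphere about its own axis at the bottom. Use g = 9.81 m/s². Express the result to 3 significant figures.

ω ≈ 32.0 rad/s

The moment of inertia is (2/3)MR², giving k ≡ I/(MR²) = 2/3.
The rolling condition ω = v/R makes the rotational term ½I(v/R)² = ½kMv², so KE_total = ½(1+k)Mv² = (5/6)Mv².
Energy conservation Mgh = ½(1+k)Mv² gives v = √(2gh/(1+k)) = √(2 × 9.81 × 2.81 / 1.667) = 5.751 m/s.
The angular speed follows from ω = v/R = 5.751/0.18 ≈ 32.0 rad/s.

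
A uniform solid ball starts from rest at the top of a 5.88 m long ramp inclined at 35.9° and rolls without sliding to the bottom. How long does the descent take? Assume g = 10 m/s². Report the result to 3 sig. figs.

The moment of inertia is (2/5)MR², giving k ≡ I/(MR²) = 0.4.
Translational: Mg sinθ − f = Ma. Rotational about the CM: fR = Iα = kMRa, so f = kMa.
Hence a = g sinθ/(1+k) = 10×sin35.9°/1.4 = 4.188 m/s².
Starting from rest, L = ½at², so t = √(2L/a) = √(2×5.88/4.188) ≈ 1.68 s.

t ≈ 1.68 s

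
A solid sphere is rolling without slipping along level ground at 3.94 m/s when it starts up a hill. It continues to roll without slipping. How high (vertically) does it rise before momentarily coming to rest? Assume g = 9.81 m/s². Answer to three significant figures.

h ≈ 1.11 m

The moment of inertia is (2/5)MR², giving k ≡ I/(MR²) = 0.4.
Rolling without slipping gives ω = v/R, so the total kinetic energy is ½Mv² + ½Iω² = ½(1+k)Mv² = (7/10)Mv².
At the top the kinetic energy is zero, so (7/10)Mv₀² = Mgh.
Thus h = (1+k)v₀²/(2g) = 1.4 × 3.94² / (2 × 9.81) ≈ 1.11 m.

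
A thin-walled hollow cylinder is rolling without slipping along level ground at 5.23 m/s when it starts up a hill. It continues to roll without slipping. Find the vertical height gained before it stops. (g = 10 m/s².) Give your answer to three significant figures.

h ≈ 2.74 m

Here I = MR², so the shape factor k = I/(MR²) = 1.
The rolling condition ω = v/R makes the rotational term ½I(v/R)² = ½kMv², so KE_total = ½(1+k)Mv² = Mv².
At the top the kinetic energy is zero, so Mv₀² = Mgh.
Thus h = (1+k)v₀²/(2g) = 2 × 5.23² / (2 × 10) ≈ 2.74 m.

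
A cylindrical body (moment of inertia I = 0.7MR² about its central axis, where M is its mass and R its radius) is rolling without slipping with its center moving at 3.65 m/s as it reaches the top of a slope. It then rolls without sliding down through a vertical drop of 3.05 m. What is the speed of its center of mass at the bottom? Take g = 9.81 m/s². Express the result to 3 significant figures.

v ≈ 6.97 m/s

Here I = 0.7MR², so the shape factor k = I/(MR²) = 0.7.
The rolling condition ω = v/R makes the rotational term ½I(v/R)² = ½kMv², so KE_total = ½(1+k)Mv² = (17/20)Mv².
Conserving energy between top and bottom: (17/20)Mv² = (17/20)Mv₀² + Mgh, hence v² = v₀² + 2gh/(1+k).
v = √(3.65² + 2×9.81×3.05/1.7) = √48.52 ≈ 6.97 m/s.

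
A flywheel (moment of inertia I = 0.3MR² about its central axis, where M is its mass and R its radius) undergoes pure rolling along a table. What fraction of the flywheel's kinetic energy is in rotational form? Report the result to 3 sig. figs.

The moment of inertia is 0.3MR², giving k ≡ I/(MR²) = 0.3.
Since ω = v/R, the translational part is ½Mv² and the rotational part is ½I(v/R)² = ½kMv²; the total is ½(1+k)Mv².
The rotational fraction is therefore k/(1+k) = 0.3/1.3 ≈ 0.231.

fraction ≈ 0.231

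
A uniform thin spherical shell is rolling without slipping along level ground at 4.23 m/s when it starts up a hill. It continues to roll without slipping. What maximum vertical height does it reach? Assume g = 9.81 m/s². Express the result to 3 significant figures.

With I = (2/3)MR², the ratio k = I/(MR²) is 2/3.
The rolling condition ω = v/R makes the rotational term ½I(v/R)² = ½kMv², so KE_total = ½(1+k)Mv² = (5/6)Mv².
At the top the kinetic energy is zero, so (5/6)Mv₀² = Mgh.
Thus h = (1+k)v₀²/(2g) = 1.667 × 4.23² / (2 × 9.81) ≈ 1.52 m.

h ≈ 1.52 m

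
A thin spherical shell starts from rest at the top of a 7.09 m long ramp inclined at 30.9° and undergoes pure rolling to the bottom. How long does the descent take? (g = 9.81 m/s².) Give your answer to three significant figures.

t ≈ 2.17 s

For this body I = (2/3)MR², i.e. k = I/(MR²) = 2/3.
Along the incline Mg sinθ − f = Ma, and torque about the center fR = Iα = kMR²(a/R) gives f = kMa.
Hence a = g sinθ/(1+k) = 9.81×sin30.9°/1.667 = 3.023 m/s².
With constant a from rest, t = √(2L/a) = √(2·7.09/3.023) ≈ 2.17 s.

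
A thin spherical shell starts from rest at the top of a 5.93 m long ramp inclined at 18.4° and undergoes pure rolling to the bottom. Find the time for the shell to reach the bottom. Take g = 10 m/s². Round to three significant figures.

t ≈ 2.50 s

For this body I = (2/3)MR², i.e. k = I/(MR²) = 2/3.
Translational: Mg sinθ − f = Ma. Rotational about the CM: fR = Iα = kMRa, so f = kMa.
Hence a = g sinθ/(1+k) = 10×sin18.4°/1.667 = 1.894 m/s².
With constant a from rest, t = √(2L/a) = √(2·5.93/1.894) ≈ 2.50 s.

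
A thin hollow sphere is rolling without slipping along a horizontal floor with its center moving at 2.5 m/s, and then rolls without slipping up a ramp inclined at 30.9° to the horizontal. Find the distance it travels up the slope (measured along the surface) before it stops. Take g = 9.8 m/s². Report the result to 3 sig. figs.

d ≈ 1.03 m

With I = (2/3)MR², the ratio k = I/(MR²) is 2/3.
The rolling condition ω = v/R makes the rotational term ½I(v/R)² = ½kMv², so KE_total = ½(1+k)Mv² = (5/6)Mv².
Setting this equal to Mgh gives the vertical rise h = (1+k)v₀²/(2g) = 1.667×2.5²/(2×9.8) = 0.5315 m.
The distance along the slope is d = h/sinθ = 0.5315/sin30.9° ≈ 1.03 m.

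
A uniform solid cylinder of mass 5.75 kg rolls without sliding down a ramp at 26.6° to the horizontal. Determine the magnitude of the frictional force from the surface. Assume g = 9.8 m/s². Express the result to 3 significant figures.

The moment of inertia is (1/2)MR², giving k ≡ I/(MR²) = 0.5.
Along the incline Mg sinθ − f = Ma, and torque about the center fR = Iα = kMR²(a/R) gives f = kMa.
Combining, a = g sinθ/(1+k) and f = kMa = kMg sinθ/(1+k).
f = 0.5 × 5.75 × 9.8 × sin26.6° / 1.5 ≈ 8.41 N.

f ≈ 8.41 N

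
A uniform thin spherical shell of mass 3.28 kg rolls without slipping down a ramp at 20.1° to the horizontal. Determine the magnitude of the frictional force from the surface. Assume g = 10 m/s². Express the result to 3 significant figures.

With I = (2/3)MR², the ratio k = I/(MR²) is 2/3.
Along the incline Mg sinθ − f = Ma, and torque about the center fR = Iα = kMR²(a/R) gives f = kMa.
Combining, a = g sinθ/(1+k) and f = kMa = kMg sinθ/(1+k).
f = (2/3) × 3.28 × 10 × sin20.1° / 1.667 ≈ 4.51 N.

f ≈ 4.51 N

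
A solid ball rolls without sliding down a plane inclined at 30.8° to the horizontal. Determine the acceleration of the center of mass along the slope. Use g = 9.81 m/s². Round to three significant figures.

a ≈ 3.59 m/s²

The moment of inertia is (2/5)MR², giving k ≡ I/(MR²) = 0.4.
Newton's second law down the slope: Mg sinθ − f = Ma. The torque equation fR = Iα (with α = a/R) gives f = kMa.
Eliminating f: Mg sinθ = (1+k)Ma, so a = g sinθ/(1+k) = 9.81 × sin30.8° / 1.4 ≈ 3.59 m/s².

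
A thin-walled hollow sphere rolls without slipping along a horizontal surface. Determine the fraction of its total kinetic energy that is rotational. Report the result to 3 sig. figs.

fraction ≈ 0.400

The moment of inertia is (2/3)MR², giving k ≡ I/(MR²) = 2/3.
With ω = v/R, KE_trans = ½Mv² and KE_rot = ½Iω² = ½kMv², so KE_total = ½(1+k)Mv².
The rotational fraction is therefore k/(1+k) = (2/3)/1.667 ≈ 0.400.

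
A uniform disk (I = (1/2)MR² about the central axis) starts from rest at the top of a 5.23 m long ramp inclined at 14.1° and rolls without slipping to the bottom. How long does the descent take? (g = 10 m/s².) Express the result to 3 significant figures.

t ≈ 2.54 s

The moment of inertia is (1/2)MR², giving k ≡ I/(MR²) = 0.5.
Newton's second law down the slope: Mg sinθ − f = Ma. The torque equation fR = Iα (with α = a/R) gives f = kMa.
Hence a = g sinθ/(1+k) = 10×sin14.1°/1.5 = 1.624 m/s².
Starting from rest, L = ½at², so t = √(2L/a) = √(2×5.23/1.624) ≈ 2.54 s.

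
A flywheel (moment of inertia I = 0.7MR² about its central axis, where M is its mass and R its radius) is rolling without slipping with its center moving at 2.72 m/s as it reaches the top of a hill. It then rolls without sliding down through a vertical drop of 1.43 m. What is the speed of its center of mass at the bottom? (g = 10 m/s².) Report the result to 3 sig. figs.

v ≈ 4.92 m/s

The moment of inertia is 0.7MR², giving k ≡ I/(MR²) = 0.7.
The rolling condition ω = v/R makes the rotational term ½I(v/R)² = ½kMv², so KE_total = ½(1+k)Mv² = (17/20)Mv².
Energy conservation: (17/20)Mv₀² + Mgh = (17/20)Mv², so v² = v₀² + 2gh/(1+k).
v = √(2.72² + 2×10×1.43/1.7) = √24.22 ≈ 4.92 m/s.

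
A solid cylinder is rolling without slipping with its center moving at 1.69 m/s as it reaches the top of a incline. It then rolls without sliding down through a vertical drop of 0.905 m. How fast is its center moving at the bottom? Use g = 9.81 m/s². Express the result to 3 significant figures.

v ≈ 3.83 m/s

The moment of inertia is (1/2)MR², giving k ≡ I/(MR²) = 0.5.
Since it rolls without slipping, ω = v/R and KE = ½Mv² + ½Iω² = ½(1+k)Mv² = (3/4)Mv².
Conserving energy between top and bottom: (3/4)Mv² = (3/4)Mv₀² + Mgh, hence v² = v₀² + 2gh/(1+k).
v = √(1.69² + 2×9.81×0.905/1.5) = √14.69 ≈ 3.83 m/s.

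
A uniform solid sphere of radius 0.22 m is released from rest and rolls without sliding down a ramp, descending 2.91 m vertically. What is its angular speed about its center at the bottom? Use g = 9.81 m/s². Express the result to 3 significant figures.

ω ≈ 29.0 rad/s

For this body I = (2/5)MR², i.e. k = I/(MR²) = 0.4.
Pure rolling means v = ωR; then KE = ½Mv² + ½I(v/R)² = ½(1+k)Mv² = (7/10)Mv².
Energy conservation Mgh = ½(1+k)Mv² gives v = √(2gh/(1+k)) = √(2 × 9.81 × 2.91 / 1.4) = 6.386 m/s.
Then ω = v/R = 6.386 / 0.22 ≈ 29.0 rad/s.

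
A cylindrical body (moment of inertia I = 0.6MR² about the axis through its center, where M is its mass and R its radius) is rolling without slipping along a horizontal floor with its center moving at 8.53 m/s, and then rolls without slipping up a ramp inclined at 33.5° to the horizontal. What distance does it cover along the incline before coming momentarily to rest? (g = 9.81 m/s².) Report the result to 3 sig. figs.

d ≈ 10.8 m

For this body I = 0.6MR², i.e. k = I/(MR²) = 0.6.
Pure rolling means v = ωR; then KE = ½Mv² + ½I(v/R)² = ½(1+k)Mv² = (4/5)Mv².
Setting this equal to Mgh gives the vertical rise h = (1+k)v₀²/(2g) = 1.6×8.53²/(2×9.81) = 5.934 m.
The distance along the slope is d = h/sinθ = 5.934/sin33.5° ≈ 10.8 m.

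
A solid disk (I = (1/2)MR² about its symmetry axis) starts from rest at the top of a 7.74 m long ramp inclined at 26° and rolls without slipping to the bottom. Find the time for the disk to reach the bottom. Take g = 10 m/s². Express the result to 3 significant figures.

t ≈ 2.30 s

Here I = (1/2)MR², so the shape factor k = I/(MR²) = 0.5.
Along the incline Mg sinθ − f = Ma, and torque about the center fR = Iα = kMR²(a/R) gives f = kMa.
Hence a = g sinθ/(1+k) = 10×sin26°/1.5 = 2.922 m/s².
With constant a from rest, t = √(2L/a) = √(2·7.74/2.922) ≈ 2.30 s.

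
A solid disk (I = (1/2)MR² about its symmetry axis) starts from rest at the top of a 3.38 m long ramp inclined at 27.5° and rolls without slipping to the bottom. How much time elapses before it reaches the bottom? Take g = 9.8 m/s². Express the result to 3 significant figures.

t ≈ 1.50 s

The moment of inertia is (1/2)MR², giving k ≡ I/(MR²) = 0.5.
Translational: Mg sinθ − f = Ma. Rotational about the CM: fR = Iα = kMRa, so f = kMa.
Hence a = g sinθ/(1+k) = 9.8×sin27.5°/1.5 = 3.017 m/s².
Starting from rest, L = ½at², so t = √(2L/a) = √(2×3.38/3.017) ≈ 1.50 s.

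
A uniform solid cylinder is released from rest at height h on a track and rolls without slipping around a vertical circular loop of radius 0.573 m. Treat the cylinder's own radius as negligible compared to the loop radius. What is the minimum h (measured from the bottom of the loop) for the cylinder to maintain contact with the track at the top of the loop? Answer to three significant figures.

h_min ≈ 1.58 m

Here I = (1/2)MR², so the shape factor k = I/(MR²) = 0.5.
At the top, contact is just lost when gravity alone supplies the centripetal force: Mg = Mv_top²/r, i.e. v_top² = gr.
With ω = v/R, the kinetic energy at speed v is ½(1+k)Mv² = (3/4)Mv².
Energy conservation from release (height h) to the top (height 2r): Mgh = Mg(2r) + (3/4)M·gr.
Thus h_min = 2r + (1+k)r/2 = r(2 + 1.5/2) = 0.573 × 2.75 ≈ 1.58 m.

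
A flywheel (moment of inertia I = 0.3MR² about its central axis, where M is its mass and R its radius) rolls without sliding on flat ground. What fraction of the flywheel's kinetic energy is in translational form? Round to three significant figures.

The moment of inertia is 0.3MR², giving k ≡ I/(MR²) = 0.3.
Since ω = v/R, the translational part is ½Mv² and the rotational part is ½I(v/R)² = ½kMv²; the total is ½(1+k)Mv².
The translational fraction is therefore 1/(1+k) = 1/1.3 ≈ 0.769.

fraction ≈ 0.769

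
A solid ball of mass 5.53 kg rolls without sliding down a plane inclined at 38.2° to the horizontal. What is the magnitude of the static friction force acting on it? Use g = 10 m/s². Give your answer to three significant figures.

The moment of inertia is (2/5)MR², giving k ≡ I/(MR²) = 0.4.
Translational: Mg sinθ − f = Ma. Rotational about the CM: fR = Iα = kMRa, so f = kMa.
Combining, a = g sinθ/(1+k) and f = kMa = kMg sinθ/(1+k).
f = 0.4 × 5.53 × 10 × sin38.2° / 1.4 ≈ 9.77 N.

f ≈ 9.77 N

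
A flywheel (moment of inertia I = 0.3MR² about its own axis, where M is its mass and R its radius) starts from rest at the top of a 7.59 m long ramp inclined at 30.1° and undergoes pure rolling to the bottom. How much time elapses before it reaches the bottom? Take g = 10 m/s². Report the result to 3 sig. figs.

t ≈ 1.98 s

Here I = 0.3MR², so the shape factor k = I/(MR²) = 0.3.
Translational: Mg sinθ − f = Ma. Rotational about the CM: fR = Iα = kMRa, so f = kMa.
Hence a = g sinθ/(1+k) = 10×sin30.1°/1.3 = 3.858 m/s².
With constant a from rest, t = √(2L/a) = √(2·7.59/3.858) ≈ 1.98 s.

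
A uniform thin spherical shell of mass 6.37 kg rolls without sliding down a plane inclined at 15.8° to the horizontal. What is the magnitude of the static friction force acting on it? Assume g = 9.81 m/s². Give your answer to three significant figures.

f ≈ 6.81 N

Here I = (2/3)MR², so the shape factor k = I/(MR²) = 2/3.
Translational: Mg sinθ − f = Ma. Rotational about the CM: fR = Iα = kMRa, so f = kMa.
Combining, a = g sinθ/(1+k) and f = kMa = kMg sinθ/(1+k).
f = (2/3) × 6.37 × 9.81 × sin15.8° / 1.667 ≈ 6.81 N.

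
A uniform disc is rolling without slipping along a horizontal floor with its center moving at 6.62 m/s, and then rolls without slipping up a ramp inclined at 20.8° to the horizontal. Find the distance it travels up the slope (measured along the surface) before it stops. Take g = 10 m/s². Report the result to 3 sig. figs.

With I = (1/2)MR², the ratio k = I/(MR²) is 0.5.
Since it rolls without slipping, ω = v/R and KE = ½Mv² + ½Iω² = ½(1+k)Mv² = (3/4)Mv².
Setting this equal to Mgh gives the vertical rise h = (1+k)v₀²/(2g) = 1.5×6.62²/(2×10) = 3.287 m.
Along the incline, d = h/sinθ = 3.287/sin20.8° ≈ 9.26 m.

d ≈ 9.26 m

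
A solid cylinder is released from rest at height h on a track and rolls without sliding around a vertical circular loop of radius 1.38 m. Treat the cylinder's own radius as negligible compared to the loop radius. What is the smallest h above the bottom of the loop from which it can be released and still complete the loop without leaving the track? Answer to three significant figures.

h_min ≈ 3.80 m

Here I = (1/2)MR², so the shape factor k = I/(MR²) = 0.5.
At the top of the loop, the minimum-contact condition is Mg = Mv_top²/r, so v_top² = gr.
With ω = v/R, the kinetic energy at speed v is ½(1+k)Mv² = (3/4)Mv².
Energy conservation from release (height h) to the top (height 2r): Mgh = Mg(2r) + (3/4)M·gr.
Thus h_min = 2r + (1+k)r/2 = r(2 + 1.5/2) = 1.38 × 2.75 ≈ 3.80 m.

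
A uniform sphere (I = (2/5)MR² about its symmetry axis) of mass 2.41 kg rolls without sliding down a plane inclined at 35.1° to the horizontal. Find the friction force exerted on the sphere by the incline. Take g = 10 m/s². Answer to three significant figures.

f ≈ 3.96 N

Here I = (2/5)MR², so the shape factor k = I/(MR²) = 0.4.
Newton's second law down the slope: Mg sinθ − f = Ma. The torque equation fR = Iα (with α = a/R) gives f = kMa.
Combining, a = g sinθ/(1+k) and f = kMa = kMg sinθ/(1+k).
f = 0.4 × 2.41 × 10 × sin35.1° / 1.4 ≈ 3.96 N.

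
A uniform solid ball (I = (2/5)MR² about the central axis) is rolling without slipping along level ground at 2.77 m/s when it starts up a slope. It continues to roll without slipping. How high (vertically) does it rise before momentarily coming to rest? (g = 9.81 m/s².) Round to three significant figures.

For this body I = (2/5)MR², i.e. k = I/(MR²) = 0.4.
The rolling condition ω = v/R makes the rotational term ½I(v/R)² = ½kMv², so KE_total = ½(1+k)Mv² = (7/10)Mv².
At the top the kinetic energy is zero, so (7/10)Mv₀² = Mgh.
Thus h = (1+k)v₀²/(2g) = 1.4 × 2.77² / (2 × 9.81) ≈ 0.548 m.

h ≈ 0.548 m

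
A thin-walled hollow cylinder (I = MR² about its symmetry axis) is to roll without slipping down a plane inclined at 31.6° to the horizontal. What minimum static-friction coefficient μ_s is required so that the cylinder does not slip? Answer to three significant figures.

The moment of inertia is MR², giving k ≡ I/(MR²) = 1.
Translational: Mg sinθ − f = Ma. Rotational about the CM: fR = Iα = kMRa, so f = kMa.
These give a = g sinθ/(1+k) and the required friction f = kMg sinθ/(1+k).
The normal force is N = Mg cosθ, so μ_min = f/N = k tanθ/(1+k).
μ_min = 1 × tan31.6° / 2 ≈ 0.308.

μ_min ≈ 0.308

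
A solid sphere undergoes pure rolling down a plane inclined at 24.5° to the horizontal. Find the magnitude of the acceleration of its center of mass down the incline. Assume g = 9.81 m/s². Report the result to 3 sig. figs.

a ≈ 2.91 m/s²

For this body I = (2/5)MR², i.e. k = I/(MR²) = 0.4.
Newton's second law down the slope: Mg sinθ − f = Ma. The torque equation fR = Iα (with α = a/R) gives f = kMa.
Eliminating f: Mg sinθ = (1+k)Ma, so a = g sinθ/(1+k) = 9.81 × sin24.5° / 1.4 ≈ 2.91 m/s².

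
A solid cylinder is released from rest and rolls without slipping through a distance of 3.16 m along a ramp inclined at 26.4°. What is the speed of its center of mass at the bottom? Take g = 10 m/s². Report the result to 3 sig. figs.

v ≈ 4.33 m/s

The moment of inertia is (1/2)MR², giving k ≡ I/(MR²) = 0.5.
The rolling condition ω = v/R makes the rotational term ½I(v/R)² = ½kMv², so KE_total = ½(1+k)Mv² = (3/4)Mv².
The vertical drop is h = L sinθ = 3.16 × sin26.4° = 1.405 m.
Energy conservation: Mgh = (3/4)Mv², so v = √(2gh/(1+k)) = √(2 × 10 × 1.405 / 1.5) ≈ 4.33 m/s.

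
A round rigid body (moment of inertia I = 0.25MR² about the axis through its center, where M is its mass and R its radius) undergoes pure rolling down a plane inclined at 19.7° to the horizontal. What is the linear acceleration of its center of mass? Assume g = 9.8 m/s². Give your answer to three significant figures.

For this body I = 0.25MR², i.e. k = I/(MR²) = 0.25.
Along the incline Mg sinθ − f = Ma, and torque about the center fR = Iα = kMR²(a/R) gives f = kMa.
Eliminating f: Mg sinθ = (1+k)Ma, so a = g sinθ/(1+k) = 9.8 × sin19.7° / 1.25 ≈ 2.64 m/s².

a ≈ 2.64 m/s²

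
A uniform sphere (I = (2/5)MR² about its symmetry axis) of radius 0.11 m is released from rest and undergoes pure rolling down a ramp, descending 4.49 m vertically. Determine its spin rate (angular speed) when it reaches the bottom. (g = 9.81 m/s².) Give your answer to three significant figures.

ω ≈ 72.1 rad/s

For this body I = (2/5)MR², i.e. k = I/(MR²) = 0.4.
The rolling condition ω = v/R makes the rotational term ½I(v/R)² = ½kMv², so KE_total = ½(1+k)Mv² = (7/10)Mv².
Energy conservation Mgh = ½(1+k)Mv² gives v = √(2gh/(1+k)) = √(2 × 9.81 × 4.49 / 1.4) = 7.932 m/s.
The angular speed follows from ω = v/R = 7.932/0.11 ≈ 72.1 rad/s.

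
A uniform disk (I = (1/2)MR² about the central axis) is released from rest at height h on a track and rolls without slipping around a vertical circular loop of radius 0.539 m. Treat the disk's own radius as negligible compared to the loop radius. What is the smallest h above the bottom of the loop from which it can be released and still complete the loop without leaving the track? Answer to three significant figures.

h_min ≈ 1.48 m

Here I = (1/2)MR², so the shape factor k = I/(MR²) = 0.5.
At the top, contact is just lost when gravity alone supplies the centripetal force: Mg = Mv_top²/r, i.e. v_top² = gr.
With ω = v/R, the kinetic energy at speed v is ½(1+k)Mv² = (3/4)Mv².
Energy conservation from release (height h) to the top (height 2r): Mgh = Mg(2r) + (3/4)M·gr.
Thus h_min = 2r + (1+k)r/2 = r(2 + 1.5/2) = 0.539 × 2.75 ≈ 1.48 m.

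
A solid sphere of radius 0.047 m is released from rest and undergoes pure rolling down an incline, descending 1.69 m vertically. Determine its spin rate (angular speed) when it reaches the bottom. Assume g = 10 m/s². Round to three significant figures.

With I = (2/5)MR², the ratio k = I/(MR²) is 0.4.
Rolling without slipping gives ω = v/R, so the total kinetic energy is ½Mv² + ½Iω² = ½(1+k)Mv² = (7/10)Mv².
Energy conservation Mgh = ½(1+k)Mv² gives v = √(2gh/(1+k)) = √(2 × 10 × 1.69 / 1.4) = 4.914 m/s.
The angular speed follows from ω = v/R = 4.914/0.047 ≈ 105 rad/s.

ω ≈ 105 rad/s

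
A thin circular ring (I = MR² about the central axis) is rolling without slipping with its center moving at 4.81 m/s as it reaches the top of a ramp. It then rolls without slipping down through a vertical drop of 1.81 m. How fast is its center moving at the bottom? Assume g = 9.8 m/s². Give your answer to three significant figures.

With I = MR², the ratio k = I/(MR²) is 1.
Rolling without slipping gives ω = v/R, so the total kinetic energy is ½Mv² + ½Iω² = ½(1+k)Mv² = Mv².
Energy conservation: Mv₀² + Mgh = Mv², so v² = v₀² + 2gh/(1+k).
v = √(4.81² + 2×9.8×1.81/2) = √40.87 ≈ 6.39 m/s.

v ≈ 6.39 m/s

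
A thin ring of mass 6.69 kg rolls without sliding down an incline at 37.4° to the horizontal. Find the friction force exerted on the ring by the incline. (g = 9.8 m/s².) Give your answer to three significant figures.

With I = MR², the ratio k = I/(MR²) is 1.
Newton's second law down the slope: Mg sinθ − f = Ma. The torque equation fR = Iα (with α = a/R) gives f = kMa.
Combining, a = g sinθ/(1+k) and f = kMa = kMg sinθ/(1+k).
f = 1 × 6.69 × 9.8 × sin37.4° / 2 ≈ 19.9 N.

f ≈ 19.9 N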